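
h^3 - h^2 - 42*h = h*(h - 7)*(h + 6)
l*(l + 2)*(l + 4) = l^3 + 6*l^2 + 8*l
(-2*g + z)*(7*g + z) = -14*g^2 + 5*g*z + z^2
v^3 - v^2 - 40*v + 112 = (v - 4)^2*(v + 7)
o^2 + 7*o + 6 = (o + 1)*(o + 6)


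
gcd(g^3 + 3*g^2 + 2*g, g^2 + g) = g^2 + g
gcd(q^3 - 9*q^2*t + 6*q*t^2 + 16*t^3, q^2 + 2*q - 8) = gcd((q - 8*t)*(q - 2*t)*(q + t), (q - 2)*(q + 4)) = 1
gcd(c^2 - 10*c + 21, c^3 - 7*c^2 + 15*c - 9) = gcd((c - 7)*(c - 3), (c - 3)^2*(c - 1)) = c - 3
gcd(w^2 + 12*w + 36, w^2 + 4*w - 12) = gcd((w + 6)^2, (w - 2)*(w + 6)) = w + 6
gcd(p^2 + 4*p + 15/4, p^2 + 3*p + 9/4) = p + 3/2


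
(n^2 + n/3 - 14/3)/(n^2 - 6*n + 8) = (n + 7/3)/(n - 4)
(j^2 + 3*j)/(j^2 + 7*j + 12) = j/(j + 4)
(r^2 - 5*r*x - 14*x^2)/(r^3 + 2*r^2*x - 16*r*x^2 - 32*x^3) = (-r + 7*x)/(-r^2 + 16*x^2)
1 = 1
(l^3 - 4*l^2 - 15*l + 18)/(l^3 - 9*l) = (l^2 - 7*l + 6)/(l*(l - 3))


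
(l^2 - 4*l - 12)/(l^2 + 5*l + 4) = (l^2 - 4*l - 12)/(l^2 + 5*l + 4)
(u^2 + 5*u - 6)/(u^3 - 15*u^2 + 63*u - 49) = (u + 6)/(u^2 - 14*u + 49)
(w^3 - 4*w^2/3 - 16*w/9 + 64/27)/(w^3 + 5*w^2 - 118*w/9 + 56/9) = (9*w^2 - 16)/(3*(3*w^2 + 19*w - 14))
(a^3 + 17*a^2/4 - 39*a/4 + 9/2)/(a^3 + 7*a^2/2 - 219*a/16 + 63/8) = 4*(a - 1)/(4*a - 7)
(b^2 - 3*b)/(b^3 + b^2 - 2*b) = (b - 3)/(b^2 + b - 2)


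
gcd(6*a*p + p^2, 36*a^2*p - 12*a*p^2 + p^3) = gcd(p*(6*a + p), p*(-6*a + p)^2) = p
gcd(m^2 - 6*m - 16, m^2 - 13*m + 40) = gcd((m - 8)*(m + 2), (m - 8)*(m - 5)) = m - 8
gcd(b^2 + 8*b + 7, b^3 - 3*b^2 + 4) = b + 1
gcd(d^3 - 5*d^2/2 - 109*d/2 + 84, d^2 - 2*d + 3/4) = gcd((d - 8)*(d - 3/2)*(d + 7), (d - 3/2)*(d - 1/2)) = d - 3/2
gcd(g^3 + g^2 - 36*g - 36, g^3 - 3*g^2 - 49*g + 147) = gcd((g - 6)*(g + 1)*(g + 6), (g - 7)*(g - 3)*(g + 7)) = 1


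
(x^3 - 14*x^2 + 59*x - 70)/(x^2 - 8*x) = (x^3 - 14*x^2 + 59*x - 70)/(x*(x - 8))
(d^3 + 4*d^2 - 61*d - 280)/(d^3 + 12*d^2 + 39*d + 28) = (d^2 - 3*d - 40)/(d^2 + 5*d + 4)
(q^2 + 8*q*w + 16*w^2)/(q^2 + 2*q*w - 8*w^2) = (q + 4*w)/(q - 2*w)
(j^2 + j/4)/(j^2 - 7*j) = (j + 1/4)/(j - 7)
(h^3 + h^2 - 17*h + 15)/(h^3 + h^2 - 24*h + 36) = (h^2 + 4*h - 5)/(h^2 + 4*h - 12)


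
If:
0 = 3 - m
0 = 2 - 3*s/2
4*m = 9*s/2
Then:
No Solution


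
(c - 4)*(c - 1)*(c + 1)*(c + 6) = c^4 + 2*c^3 - 25*c^2 - 2*c + 24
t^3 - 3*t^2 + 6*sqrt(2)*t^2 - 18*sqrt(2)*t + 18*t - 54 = (t - 3)*(t + 3*sqrt(2))^2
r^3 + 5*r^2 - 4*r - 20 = (r - 2)*(r + 2)*(r + 5)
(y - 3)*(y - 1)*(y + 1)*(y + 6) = y^4 + 3*y^3 - 19*y^2 - 3*y + 18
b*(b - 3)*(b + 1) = b^3 - 2*b^2 - 3*b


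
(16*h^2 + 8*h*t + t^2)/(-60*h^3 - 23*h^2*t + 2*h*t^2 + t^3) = (4*h + t)/(-15*h^2 - 2*h*t + t^2)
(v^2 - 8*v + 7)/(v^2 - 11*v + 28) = (v - 1)/(v - 4)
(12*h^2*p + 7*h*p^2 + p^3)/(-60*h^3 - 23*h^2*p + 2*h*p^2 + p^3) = p/(-5*h + p)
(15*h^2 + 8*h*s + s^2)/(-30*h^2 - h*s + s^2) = (3*h + s)/(-6*h + s)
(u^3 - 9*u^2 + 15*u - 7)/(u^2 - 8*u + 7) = u - 1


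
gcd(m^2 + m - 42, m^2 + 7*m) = m + 7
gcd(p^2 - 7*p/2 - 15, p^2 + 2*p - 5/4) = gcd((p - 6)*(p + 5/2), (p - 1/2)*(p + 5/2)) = p + 5/2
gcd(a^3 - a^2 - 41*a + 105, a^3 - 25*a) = a - 5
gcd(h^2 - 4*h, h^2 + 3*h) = h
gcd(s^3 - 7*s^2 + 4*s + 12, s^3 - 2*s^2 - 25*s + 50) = s - 2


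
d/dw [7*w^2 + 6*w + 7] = 14*w + 6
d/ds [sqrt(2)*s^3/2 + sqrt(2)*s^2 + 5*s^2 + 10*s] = 3*sqrt(2)*s^2/2 + 2*sqrt(2)*s + 10*s + 10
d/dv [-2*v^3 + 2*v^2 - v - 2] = -6*v^2 + 4*v - 1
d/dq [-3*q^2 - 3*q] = -6*q - 3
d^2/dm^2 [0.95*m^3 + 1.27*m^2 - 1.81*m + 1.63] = 5.7*m + 2.54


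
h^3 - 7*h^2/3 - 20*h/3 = h*(h - 4)*(h + 5/3)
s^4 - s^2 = s^2*(s - 1)*(s + 1)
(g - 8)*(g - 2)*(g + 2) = g^3 - 8*g^2 - 4*g + 32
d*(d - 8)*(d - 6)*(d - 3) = d^4 - 17*d^3 + 90*d^2 - 144*d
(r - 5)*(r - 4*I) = r^2 - 5*r - 4*I*r + 20*I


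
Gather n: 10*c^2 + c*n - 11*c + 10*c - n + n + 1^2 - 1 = 10*c^2 + c*n - c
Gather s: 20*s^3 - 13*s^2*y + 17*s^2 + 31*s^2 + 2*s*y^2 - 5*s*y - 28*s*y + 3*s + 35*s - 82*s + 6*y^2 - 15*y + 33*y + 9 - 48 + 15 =20*s^3 + s^2*(48 - 13*y) + s*(2*y^2 - 33*y - 44) + 6*y^2 + 18*y - 24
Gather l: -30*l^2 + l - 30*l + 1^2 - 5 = -30*l^2 - 29*l - 4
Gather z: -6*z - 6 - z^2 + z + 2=-z^2 - 5*z - 4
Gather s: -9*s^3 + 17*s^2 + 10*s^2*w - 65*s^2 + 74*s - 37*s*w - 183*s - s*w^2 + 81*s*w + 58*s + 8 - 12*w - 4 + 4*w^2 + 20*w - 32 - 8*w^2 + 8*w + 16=-9*s^3 + s^2*(10*w - 48) + s*(-w^2 + 44*w - 51) - 4*w^2 + 16*w - 12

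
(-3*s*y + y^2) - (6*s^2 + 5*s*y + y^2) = -6*s^2 - 8*s*y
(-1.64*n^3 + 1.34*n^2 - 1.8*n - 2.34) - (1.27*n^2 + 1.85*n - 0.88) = -1.64*n^3 + 0.0700000000000001*n^2 - 3.65*n - 1.46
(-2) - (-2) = 0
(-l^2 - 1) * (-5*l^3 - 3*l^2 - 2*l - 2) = 5*l^5 + 3*l^4 + 7*l^3 + 5*l^2 + 2*l + 2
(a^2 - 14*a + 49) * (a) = a^3 - 14*a^2 + 49*a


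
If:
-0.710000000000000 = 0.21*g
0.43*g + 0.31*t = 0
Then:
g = -3.38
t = 4.69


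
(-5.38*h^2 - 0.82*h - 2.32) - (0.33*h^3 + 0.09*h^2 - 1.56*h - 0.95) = -0.33*h^3 - 5.47*h^2 + 0.74*h - 1.37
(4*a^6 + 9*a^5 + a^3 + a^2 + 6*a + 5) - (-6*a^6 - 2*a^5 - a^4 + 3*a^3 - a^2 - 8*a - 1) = 10*a^6 + 11*a^5 + a^4 - 2*a^3 + 2*a^2 + 14*a + 6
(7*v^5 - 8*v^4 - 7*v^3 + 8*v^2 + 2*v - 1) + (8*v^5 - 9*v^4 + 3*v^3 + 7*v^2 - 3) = 15*v^5 - 17*v^4 - 4*v^3 + 15*v^2 + 2*v - 4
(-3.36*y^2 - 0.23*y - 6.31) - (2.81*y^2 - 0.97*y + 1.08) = -6.17*y^2 + 0.74*y - 7.39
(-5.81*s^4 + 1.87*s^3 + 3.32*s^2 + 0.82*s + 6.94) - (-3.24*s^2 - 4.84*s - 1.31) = -5.81*s^4 + 1.87*s^3 + 6.56*s^2 + 5.66*s + 8.25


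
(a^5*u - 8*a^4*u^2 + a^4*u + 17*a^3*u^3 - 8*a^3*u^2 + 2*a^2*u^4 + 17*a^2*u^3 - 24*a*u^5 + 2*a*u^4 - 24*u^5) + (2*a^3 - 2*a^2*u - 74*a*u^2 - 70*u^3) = a^5*u - 8*a^4*u^2 + a^4*u + 17*a^3*u^3 - 8*a^3*u^2 + 2*a^3 + 2*a^2*u^4 + 17*a^2*u^3 - 2*a^2*u - 24*a*u^5 + 2*a*u^4 - 74*a*u^2 - 24*u^5 - 70*u^3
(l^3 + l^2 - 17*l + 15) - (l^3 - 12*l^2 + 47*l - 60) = 13*l^2 - 64*l + 75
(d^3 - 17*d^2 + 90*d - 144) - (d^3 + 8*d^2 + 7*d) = -25*d^2 + 83*d - 144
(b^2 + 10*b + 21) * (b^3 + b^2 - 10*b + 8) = b^5 + 11*b^4 + 21*b^3 - 71*b^2 - 130*b + 168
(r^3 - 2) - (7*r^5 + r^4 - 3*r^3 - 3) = -7*r^5 - r^4 + 4*r^3 + 1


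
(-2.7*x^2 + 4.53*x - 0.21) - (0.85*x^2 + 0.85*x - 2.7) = -3.55*x^2 + 3.68*x + 2.49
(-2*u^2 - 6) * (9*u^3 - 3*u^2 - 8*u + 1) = -18*u^5 + 6*u^4 - 38*u^3 + 16*u^2 + 48*u - 6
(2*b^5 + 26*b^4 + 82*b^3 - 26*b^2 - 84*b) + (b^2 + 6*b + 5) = 2*b^5 + 26*b^4 + 82*b^3 - 25*b^2 - 78*b + 5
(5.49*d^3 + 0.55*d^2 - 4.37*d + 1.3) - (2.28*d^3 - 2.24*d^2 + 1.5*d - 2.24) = 3.21*d^3 + 2.79*d^2 - 5.87*d + 3.54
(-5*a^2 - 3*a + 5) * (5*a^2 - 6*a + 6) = -25*a^4 + 15*a^3 + 13*a^2 - 48*a + 30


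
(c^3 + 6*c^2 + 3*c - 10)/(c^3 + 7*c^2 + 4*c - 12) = (c + 5)/(c + 6)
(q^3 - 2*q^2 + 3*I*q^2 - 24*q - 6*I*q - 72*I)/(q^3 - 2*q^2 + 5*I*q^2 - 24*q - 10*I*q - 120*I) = (q + 3*I)/(q + 5*I)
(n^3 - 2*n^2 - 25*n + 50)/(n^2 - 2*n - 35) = (n^2 - 7*n + 10)/(n - 7)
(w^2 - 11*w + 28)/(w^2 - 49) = (w - 4)/(w + 7)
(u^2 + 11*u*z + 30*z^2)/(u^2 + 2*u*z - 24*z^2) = (-u - 5*z)/(-u + 4*z)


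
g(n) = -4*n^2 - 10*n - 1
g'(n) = -8*n - 10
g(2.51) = -51.30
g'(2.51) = -30.08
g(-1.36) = 5.20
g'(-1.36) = 0.88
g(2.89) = -63.31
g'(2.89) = -33.12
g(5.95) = -202.11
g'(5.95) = -57.60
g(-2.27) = 1.09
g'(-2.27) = 8.16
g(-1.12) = 5.18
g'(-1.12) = -1.04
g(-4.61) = -39.91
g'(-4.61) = 26.88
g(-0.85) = 4.61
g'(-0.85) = -3.20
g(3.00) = -67.00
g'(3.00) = -34.00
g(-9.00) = -235.00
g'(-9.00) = 62.00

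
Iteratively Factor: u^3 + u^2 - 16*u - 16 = (u - 4)*(u^2 + 5*u + 4) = (u - 4)*(u + 1)*(u + 4)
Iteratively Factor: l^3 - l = (l)*(l^2 - 1) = l*(l + 1)*(l - 1)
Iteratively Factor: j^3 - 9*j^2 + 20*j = (j - 5)*(j^2 - 4*j) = (j - 5)*(j - 4)*(j)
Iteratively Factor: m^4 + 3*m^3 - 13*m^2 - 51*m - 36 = (m + 3)*(m^3 - 13*m - 12) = (m - 4)*(m + 3)*(m^2 + 4*m + 3) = (m - 4)*(m + 3)^2*(m + 1)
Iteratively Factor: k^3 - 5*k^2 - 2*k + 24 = (k + 2)*(k^2 - 7*k + 12) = (k - 4)*(k + 2)*(k - 3)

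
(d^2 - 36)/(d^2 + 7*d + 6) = (d - 6)/(d + 1)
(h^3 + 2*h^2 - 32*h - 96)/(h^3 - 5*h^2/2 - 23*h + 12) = 2*(h + 4)/(2*h - 1)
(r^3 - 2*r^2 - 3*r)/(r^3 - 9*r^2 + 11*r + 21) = r/(r - 7)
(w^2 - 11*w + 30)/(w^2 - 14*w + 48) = (w - 5)/(w - 8)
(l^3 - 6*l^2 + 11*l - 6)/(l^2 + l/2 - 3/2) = 2*(l^2 - 5*l + 6)/(2*l + 3)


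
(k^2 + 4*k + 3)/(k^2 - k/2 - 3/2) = 2*(k + 3)/(2*k - 3)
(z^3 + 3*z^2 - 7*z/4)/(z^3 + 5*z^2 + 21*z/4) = (2*z - 1)/(2*z + 3)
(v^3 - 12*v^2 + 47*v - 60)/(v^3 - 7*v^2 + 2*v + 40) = (v - 3)/(v + 2)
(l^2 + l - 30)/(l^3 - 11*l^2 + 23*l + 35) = (l + 6)/(l^2 - 6*l - 7)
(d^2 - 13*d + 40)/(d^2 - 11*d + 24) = (d - 5)/(d - 3)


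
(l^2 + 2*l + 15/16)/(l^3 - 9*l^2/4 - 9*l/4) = (l + 5/4)/(l*(l - 3))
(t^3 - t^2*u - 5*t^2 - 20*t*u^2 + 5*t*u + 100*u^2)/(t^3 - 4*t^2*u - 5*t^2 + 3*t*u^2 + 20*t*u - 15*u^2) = (t^2 - t*u - 20*u^2)/(t^2 - 4*t*u + 3*u^2)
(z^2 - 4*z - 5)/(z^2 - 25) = (z + 1)/(z + 5)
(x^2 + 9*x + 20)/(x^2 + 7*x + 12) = (x + 5)/(x + 3)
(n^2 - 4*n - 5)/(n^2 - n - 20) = (n + 1)/(n + 4)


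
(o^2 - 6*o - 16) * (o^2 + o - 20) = o^4 - 5*o^3 - 42*o^2 + 104*o + 320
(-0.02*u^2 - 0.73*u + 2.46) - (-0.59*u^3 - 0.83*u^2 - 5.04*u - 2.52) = 0.59*u^3 + 0.81*u^2 + 4.31*u + 4.98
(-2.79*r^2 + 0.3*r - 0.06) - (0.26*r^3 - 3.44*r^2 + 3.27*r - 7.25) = -0.26*r^3 + 0.65*r^2 - 2.97*r + 7.19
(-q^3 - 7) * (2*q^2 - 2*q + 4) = -2*q^5 + 2*q^4 - 4*q^3 - 14*q^2 + 14*q - 28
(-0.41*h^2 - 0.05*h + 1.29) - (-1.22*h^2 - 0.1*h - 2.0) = 0.81*h^2 + 0.05*h + 3.29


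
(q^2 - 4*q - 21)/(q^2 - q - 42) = (q + 3)/(q + 6)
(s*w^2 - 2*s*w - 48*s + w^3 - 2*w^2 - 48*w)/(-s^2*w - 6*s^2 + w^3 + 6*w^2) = (8 - w)/(s - w)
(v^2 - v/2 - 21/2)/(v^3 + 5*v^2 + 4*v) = (2*v^2 - v - 21)/(2*v*(v^2 + 5*v + 4))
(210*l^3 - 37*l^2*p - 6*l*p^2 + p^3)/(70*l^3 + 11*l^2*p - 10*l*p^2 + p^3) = (6*l + p)/(2*l + p)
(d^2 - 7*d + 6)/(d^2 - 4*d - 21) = (-d^2 + 7*d - 6)/(-d^2 + 4*d + 21)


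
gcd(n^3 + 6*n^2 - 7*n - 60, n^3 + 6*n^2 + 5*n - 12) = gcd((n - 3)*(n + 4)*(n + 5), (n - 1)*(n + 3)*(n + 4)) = n + 4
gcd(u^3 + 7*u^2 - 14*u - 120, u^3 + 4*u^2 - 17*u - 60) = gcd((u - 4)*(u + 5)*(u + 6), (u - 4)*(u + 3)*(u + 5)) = u^2 + u - 20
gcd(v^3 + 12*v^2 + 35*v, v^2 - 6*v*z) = v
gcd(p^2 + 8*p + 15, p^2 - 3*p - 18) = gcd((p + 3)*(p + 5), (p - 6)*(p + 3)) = p + 3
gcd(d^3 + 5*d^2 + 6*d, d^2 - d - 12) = d + 3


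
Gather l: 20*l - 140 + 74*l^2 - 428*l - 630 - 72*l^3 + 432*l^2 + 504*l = -72*l^3 + 506*l^2 + 96*l - 770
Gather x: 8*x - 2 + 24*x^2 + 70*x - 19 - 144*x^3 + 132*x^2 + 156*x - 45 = -144*x^3 + 156*x^2 + 234*x - 66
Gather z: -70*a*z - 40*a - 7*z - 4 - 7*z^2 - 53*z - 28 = -40*a - 7*z^2 + z*(-70*a - 60) - 32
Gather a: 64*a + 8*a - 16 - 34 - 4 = 72*a - 54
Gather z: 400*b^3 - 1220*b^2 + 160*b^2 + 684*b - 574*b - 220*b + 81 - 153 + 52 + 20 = 400*b^3 - 1060*b^2 - 110*b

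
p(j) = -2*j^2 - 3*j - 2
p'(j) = -4*j - 3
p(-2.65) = -8.10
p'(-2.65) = 7.60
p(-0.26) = -1.36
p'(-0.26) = -1.96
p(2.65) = -24.00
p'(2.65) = -13.60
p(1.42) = -10.29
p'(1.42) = -8.68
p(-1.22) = -1.32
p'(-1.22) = 1.88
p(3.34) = -34.33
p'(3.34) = -16.36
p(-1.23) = -1.34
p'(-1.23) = 1.92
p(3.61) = -38.89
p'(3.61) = -17.44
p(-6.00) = -56.00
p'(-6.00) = 21.00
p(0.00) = -2.00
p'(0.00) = -3.00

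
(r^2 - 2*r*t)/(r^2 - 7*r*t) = (r - 2*t)/(r - 7*t)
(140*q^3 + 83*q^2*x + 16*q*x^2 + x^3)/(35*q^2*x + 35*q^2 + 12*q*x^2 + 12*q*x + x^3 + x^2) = (4*q + x)/(x + 1)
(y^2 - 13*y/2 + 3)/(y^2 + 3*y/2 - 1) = (y - 6)/(y + 2)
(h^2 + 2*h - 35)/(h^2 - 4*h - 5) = (h + 7)/(h + 1)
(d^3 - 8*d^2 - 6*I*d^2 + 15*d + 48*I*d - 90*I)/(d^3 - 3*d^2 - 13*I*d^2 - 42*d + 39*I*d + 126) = (d - 5)/(d - 7*I)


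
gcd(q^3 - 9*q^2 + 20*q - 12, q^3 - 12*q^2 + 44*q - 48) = q^2 - 8*q + 12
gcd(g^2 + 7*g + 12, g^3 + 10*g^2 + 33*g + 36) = g^2 + 7*g + 12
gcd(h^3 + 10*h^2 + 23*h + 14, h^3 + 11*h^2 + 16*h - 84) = h + 7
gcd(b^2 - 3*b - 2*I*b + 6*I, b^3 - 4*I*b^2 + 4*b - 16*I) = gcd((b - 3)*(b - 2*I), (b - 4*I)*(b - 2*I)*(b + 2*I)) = b - 2*I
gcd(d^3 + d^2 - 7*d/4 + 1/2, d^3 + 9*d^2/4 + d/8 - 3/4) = d^2 + 3*d/2 - 1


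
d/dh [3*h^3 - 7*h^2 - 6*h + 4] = 9*h^2 - 14*h - 6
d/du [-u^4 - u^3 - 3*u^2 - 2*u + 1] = -4*u^3 - 3*u^2 - 6*u - 2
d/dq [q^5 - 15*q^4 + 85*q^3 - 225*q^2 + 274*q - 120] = 5*q^4 - 60*q^3 + 255*q^2 - 450*q + 274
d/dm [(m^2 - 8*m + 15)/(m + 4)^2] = 2*(8*m - 31)/(m^3 + 12*m^2 + 48*m + 64)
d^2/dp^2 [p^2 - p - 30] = 2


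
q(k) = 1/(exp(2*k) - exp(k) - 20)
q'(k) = (-2*exp(2*k) + exp(k))/(exp(2*k) - exp(k) - 20)^2 = (1 - 2*exp(k))*exp(k)/(-exp(2*k) + exp(k) + 20)^2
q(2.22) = 0.02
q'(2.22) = -0.05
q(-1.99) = -0.05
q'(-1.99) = 0.00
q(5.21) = 0.00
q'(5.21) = -0.00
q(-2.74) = -0.05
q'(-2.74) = 0.00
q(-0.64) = -0.05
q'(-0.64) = -0.00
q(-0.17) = -0.05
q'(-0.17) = -0.00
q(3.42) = 0.00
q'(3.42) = -0.00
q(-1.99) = -0.05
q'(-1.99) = 0.00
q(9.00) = 0.00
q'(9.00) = 0.00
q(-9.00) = -0.05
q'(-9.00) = 0.00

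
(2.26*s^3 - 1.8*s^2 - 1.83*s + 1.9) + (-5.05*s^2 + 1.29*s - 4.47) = 2.26*s^3 - 6.85*s^2 - 0.54*s - 2.57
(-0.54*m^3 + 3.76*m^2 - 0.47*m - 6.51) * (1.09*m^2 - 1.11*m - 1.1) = -0.5886*m^5 + 4.6978*m^4 - 4.0919*m^3 - 10.7102*m^2 + 7.7431*m + 7.161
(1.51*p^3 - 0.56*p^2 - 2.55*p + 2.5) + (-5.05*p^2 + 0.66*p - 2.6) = 1.51*p^3 - 5.61*p^2 - 1.89*p - 0.1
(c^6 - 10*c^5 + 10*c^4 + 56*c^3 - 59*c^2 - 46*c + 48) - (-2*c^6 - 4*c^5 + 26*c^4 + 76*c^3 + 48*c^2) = 3*c^6 - 6*c^5 - 16*c^4 - 20*c^3 - 107*c^2 - 46*c + 48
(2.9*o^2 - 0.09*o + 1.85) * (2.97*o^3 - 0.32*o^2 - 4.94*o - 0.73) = 8.613*o^5 - 1.1953*o^4 - 8.8027*o^3 - 2.2644*o^2 - 9.0733*o - 1.3505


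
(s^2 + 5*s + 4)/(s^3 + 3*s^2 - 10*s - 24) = (s + 1)/(s^2 - s - 6)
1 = 1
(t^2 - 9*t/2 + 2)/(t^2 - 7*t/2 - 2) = (2*t - 1)/(2*t + 1)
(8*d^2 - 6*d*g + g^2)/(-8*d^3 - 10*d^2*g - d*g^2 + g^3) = (-2*d + g)/(2*d^2 + 3*d*g + g^2)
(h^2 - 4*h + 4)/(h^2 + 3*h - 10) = (h - 2)/(h + 5)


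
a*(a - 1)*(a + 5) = a^3 + 4*a^2 - 5*a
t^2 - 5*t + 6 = (t - 3)*(t - 2)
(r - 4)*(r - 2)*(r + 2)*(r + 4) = r^4 - 20*r^2 + 64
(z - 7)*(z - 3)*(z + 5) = z^3 - 5*z^2 - 29*z + 105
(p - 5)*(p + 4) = p^2 - p - 20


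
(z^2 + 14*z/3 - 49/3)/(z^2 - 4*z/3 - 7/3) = (z + 7)/(z + 1)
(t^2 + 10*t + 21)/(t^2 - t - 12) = (t + 7)/(t - 4)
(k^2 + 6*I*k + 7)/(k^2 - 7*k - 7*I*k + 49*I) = (k^2 + 6*I*k + 7)/(k^2 - 7*k - 7*I*k + 49*I)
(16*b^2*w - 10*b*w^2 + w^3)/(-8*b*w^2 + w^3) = (-2*b + w)/w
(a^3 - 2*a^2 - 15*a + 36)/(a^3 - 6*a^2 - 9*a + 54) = (a^2 + a - 12)/(a^2 - 3*a - 18)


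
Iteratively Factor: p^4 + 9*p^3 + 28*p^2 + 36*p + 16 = (p + 2)*(p^3 + 7*p^2 + 14*p + 8) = (p + 2)^2*(p^2 + 5*p + 4) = (p + 2)^2*(p + 4)*(p + 1)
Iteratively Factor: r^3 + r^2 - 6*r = (r + 3)*(r^2 - 2*r) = r*(r + 3)*(r - 2)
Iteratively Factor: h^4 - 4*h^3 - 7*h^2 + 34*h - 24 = (h - 4)*(h^3 - 7*h + 6) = (h - 4)*(h - 2)*(h^2 + 2*h - 3) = (h - 4)*(h - 2)*(h + 3)*(h - 1)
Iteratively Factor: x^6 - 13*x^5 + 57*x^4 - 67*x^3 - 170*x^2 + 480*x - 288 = (x - 4)*(x^5 - 9*x^4 + 21*x^3 + 17*x^2 - 102*x + 72) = (x - 4)*(x - 1)*(x^4 - 8*x^3 + 13*x^2 + 30*x - 72) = (x - 4)*(x - 1)*(x + 2)*(x^3 - 10*x^2 + 33*x - 36) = (x - 4)^2*(x - 1)*(x + 2)*(x^2 - 6*x + 9) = (x - 4)^2*(x - 3)*(x - 1)*(x + 2)*(x - 3)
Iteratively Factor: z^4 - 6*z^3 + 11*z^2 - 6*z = (z)*(z^3 - 6*z^2 + 11*z - 6) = z*(z - 1)*(z^2 - 5*z + 6) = z*(z - 2)*(z - 1)*(z - 3)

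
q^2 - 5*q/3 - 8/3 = (q - 8/3)*(q + 1)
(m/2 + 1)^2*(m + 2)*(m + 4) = m^4/4 + 5*m^3/2 + 9*m^2 + 14*m + 8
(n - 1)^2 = n^2 - 2*n + 1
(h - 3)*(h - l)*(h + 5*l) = h^3 + 4*h^2*l - 3*h^2 - 5*h*l^2 - 12*h*l + 15*l^2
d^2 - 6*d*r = d*(d - 6*r)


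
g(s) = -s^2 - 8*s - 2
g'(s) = -2*s - 8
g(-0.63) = 2.64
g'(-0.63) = -6.74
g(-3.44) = 13.69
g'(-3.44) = -1.12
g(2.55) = -28.90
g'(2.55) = -13.10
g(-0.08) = -1.37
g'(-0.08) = -7.84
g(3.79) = -46.68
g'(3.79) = -15.58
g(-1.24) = 6.38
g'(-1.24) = -5.52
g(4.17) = -52.75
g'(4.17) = -16.34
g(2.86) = -33.06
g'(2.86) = -13.72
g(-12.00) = -50.00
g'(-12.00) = 16.00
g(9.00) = -155.00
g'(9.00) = -26.00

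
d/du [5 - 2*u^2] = -4*u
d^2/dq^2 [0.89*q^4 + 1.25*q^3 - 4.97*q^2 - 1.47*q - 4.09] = 10.68*q^2 + 7.5*q - 9.94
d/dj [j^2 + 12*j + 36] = 2*j + 12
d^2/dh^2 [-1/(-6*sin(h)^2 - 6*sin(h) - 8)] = 3*(-12*sin(h)^4 - 9*sin(h)^3 + 31*sin(h)^2 + 22*sin(h) - 2)/(2*(3*sin(h)^2 + 3*sin(h) + 4)^3)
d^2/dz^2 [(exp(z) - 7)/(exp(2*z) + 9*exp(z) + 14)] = (exp(4*z) - 37*exp(3*z) - 273*exp(2*z) - 301*exp(z) + 1078)*exp(z)/(exp(6*z) + 27*exp(5*z) + 285*exp(4*z) + 1485*exp(3*z) + 3990*exp(2*z) + 5292*exp(z) + 2744)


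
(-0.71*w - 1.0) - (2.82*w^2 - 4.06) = -2.82*w^2 - 0.71*w + 3.06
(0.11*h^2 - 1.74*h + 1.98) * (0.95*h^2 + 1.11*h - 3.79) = 0.1045*h^4 - 1.5309*h^3 - 0.4673*h^2 + 8.7924*h - 7.5042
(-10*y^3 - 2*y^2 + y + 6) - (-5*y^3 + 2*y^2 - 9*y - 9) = -5*y^3 - 4*y^2 + 10*y + 15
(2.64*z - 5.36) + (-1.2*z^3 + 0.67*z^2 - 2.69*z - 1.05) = -1.2*z^3 + 0.67*z^2 - 0.0499999999999998*z - 6.41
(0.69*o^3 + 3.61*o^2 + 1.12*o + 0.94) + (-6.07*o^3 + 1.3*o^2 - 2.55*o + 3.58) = -5.38*o^3 + 4.91*o^2 - 1.43*o + 4.52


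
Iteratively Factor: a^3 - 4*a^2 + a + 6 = (a - 3)*(a^2 - a - 2) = (a - 3)*(a - 2)*(a + 1)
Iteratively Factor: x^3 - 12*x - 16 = (x + 2)*(x^2 - 2*x - 8) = (x + 2)^2*(x - 4)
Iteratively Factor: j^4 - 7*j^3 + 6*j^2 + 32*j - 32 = (j - 4)*(j^3 - 3*j^2 - 6*j + 8) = (j - 4)*(j - 1)*(j^2 - 2*j - 8) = (j - 4)^2*(j - 1)*(j + 2)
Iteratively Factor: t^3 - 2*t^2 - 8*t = (t - 4)*(t^2 + 2*t) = (t - 4)*(t + 2)*(t)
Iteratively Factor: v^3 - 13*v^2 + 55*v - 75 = (v - 3)*(v^2 - 10*v + 25) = (v - 5)*(v - 3)*(v - 5)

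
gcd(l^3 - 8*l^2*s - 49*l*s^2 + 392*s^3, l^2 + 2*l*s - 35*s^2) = l + 7*s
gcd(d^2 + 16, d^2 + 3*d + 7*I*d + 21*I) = 1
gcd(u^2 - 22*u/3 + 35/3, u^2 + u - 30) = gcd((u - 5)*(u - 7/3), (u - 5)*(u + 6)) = u - 5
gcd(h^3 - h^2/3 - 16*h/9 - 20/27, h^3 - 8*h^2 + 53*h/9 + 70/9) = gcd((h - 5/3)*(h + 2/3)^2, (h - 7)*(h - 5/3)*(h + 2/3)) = h^2 - h - 10/9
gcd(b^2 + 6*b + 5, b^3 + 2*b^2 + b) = b + 1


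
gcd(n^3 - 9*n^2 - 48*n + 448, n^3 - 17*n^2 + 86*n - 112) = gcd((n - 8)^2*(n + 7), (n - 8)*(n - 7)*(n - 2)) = n - 8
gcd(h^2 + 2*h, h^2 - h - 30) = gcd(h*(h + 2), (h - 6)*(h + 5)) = 1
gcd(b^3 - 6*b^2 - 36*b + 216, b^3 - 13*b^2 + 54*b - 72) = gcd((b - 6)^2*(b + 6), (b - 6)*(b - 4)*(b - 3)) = b - 6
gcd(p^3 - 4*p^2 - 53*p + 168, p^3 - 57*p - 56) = p^2 - p - 56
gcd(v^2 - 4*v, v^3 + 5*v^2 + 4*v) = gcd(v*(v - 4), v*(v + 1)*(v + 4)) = v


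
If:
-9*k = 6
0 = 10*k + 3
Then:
No Solution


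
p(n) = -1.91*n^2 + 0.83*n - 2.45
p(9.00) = -149.69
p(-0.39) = -3.06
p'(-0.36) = 2.21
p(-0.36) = -3.00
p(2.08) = -8.99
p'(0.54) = -1.23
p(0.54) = -2.56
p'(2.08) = -7.12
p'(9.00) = -33.55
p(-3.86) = -34.11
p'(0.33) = -0.43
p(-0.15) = -2.62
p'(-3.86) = 15.58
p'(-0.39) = 2.32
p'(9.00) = -33.55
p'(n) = 0.83 - 3.82*n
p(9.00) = -149.69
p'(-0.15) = 1.40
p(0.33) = -2.38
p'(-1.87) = 7.97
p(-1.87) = -10.68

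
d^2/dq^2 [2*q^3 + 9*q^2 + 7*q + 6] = 12*q + 18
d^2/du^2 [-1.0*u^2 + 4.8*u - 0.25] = -2.00000000000000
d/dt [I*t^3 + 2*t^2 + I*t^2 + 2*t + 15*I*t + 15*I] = 3*I*t^2 + 2*t*(2 + I) + 2 + 15*I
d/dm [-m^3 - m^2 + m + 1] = -3*m^2 - 2*m + 1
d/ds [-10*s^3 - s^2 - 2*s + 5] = -30*s^2 - 2*s - 2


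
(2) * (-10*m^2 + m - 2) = -20*m^2 + 2*m - 4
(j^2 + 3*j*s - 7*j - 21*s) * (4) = 4*j^2 + 12*j*s - 28*j - 84*s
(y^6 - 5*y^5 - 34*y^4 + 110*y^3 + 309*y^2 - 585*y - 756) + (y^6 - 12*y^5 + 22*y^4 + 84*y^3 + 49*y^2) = 2*y^6 - 17*y^5 - 12*y^4 + 194*y^3 + 358*y^2 - 585*y - 756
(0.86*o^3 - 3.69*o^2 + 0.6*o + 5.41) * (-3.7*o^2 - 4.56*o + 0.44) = -3.182*o^5 + 9.7314*o^4 + 14.9848*o^3 - 24.3766*o^2 - 24.4056*o + 2.3804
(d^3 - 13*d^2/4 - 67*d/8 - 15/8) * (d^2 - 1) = d^5 - 13*d^4/4 - 75*d^3/8 + 11*d^2/8 + 67*d/8 + 15/8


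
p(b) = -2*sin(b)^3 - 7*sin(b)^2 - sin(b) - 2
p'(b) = -6*sin(b)^2*cos(b) - 14*sin(b)*cos(b) - cos(b) = (-14*sin(b) + 3*cos(2*b) - 4)*cos(b)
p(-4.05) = -8.12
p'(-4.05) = 9.70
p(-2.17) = -4.82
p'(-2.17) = -3.65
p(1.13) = -10.11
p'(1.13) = -7.92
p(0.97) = -8.71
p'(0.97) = -9.40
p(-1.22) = -5.58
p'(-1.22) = 2.36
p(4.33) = -5.50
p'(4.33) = -2.55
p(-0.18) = -2.03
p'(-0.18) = 1.29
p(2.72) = -3.72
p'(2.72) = 7.06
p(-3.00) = -1.99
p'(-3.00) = -0.85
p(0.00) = -2.00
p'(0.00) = -1.00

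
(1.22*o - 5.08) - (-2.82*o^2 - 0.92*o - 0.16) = 2.82*o^2 + 2.14*o - 4.92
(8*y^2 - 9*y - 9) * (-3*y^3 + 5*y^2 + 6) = -24*y^5 + 67*y^4 - 18*y^3 + 3*y^2 - 54*y - 54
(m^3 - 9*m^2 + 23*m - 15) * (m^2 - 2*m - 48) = m^5 - 11*m^4 - 7*m^3 + 371*m^2 - 1074*m + 720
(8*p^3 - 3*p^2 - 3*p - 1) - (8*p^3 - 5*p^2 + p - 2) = 2*p^2 - 4*p + 1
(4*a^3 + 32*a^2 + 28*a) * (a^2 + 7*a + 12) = 4*a^5 + 60*a^4 + 300*a^3 + 580*a^2 + 336*a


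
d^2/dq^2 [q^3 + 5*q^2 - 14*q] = 6*q + 10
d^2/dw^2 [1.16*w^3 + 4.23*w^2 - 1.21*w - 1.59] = 6.96*w + 8.46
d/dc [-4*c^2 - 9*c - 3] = -8*c - 9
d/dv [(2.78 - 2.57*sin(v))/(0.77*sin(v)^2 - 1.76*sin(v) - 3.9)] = (1.9789*sin(v)^2 - 4.2812*sin(v) + 14.9158)*cos(v)/(0.5929*sin(v)^4 - 2.7104*sin(v)^3 - 2.9084*sin(v)^2 + 13.728*sin(v) + 15.21)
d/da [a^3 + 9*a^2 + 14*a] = 3*a^2 + 18*a + 14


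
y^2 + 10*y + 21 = (y + 3)*(y + 7)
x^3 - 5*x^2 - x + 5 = (x - 5)*(x - 1)*(x + 1)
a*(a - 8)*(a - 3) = a^3 - 11*a^2 + 24*a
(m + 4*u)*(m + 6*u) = m^2 + 10*m*u + 24*u^2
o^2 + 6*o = o*(o + 6)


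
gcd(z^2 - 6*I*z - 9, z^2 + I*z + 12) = z - 3*I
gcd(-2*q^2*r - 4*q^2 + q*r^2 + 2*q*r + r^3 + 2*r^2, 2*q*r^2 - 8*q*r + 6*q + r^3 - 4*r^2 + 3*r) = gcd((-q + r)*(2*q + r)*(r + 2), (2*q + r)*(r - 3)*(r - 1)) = 2*q + r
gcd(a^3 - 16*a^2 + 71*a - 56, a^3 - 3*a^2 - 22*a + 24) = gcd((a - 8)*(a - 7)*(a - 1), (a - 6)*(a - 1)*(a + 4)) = a - 1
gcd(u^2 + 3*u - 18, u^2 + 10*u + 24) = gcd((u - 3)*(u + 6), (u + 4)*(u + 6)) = u + 6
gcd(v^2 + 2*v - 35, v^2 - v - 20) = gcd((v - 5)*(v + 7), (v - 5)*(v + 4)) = v - 5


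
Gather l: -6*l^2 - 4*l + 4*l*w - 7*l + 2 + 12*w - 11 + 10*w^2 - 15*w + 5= -6*l^2 + l*(4*w - 11) + 10*w^2 - 3*w - 4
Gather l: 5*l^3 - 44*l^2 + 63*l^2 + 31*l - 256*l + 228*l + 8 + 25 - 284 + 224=5*l^3 + 19*l^2 + 3*l - 27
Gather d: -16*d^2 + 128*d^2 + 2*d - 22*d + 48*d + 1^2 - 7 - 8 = 112*d^2 + 28*d - 14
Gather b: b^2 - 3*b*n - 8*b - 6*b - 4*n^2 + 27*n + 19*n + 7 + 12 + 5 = b^2 + b*(-3*n - 14) - 4*n^2 + 46*n + 24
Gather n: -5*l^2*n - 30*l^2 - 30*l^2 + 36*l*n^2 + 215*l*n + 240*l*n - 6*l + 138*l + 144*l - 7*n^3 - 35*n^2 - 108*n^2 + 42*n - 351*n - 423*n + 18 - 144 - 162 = -60*l^2 + 276*l - 7*n^3 + n^2*(36*l - 143) + n*(-5*l^2 + 455*l - 732) - 288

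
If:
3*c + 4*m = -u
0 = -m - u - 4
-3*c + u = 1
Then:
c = -19/6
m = 9/2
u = -17/2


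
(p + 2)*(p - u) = p^2 - p*u + 2*p - 2*u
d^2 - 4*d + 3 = (d - 3)*(d - 1)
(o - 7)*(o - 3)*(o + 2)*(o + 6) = o^4 - 2*o^3 - 47*o^2 + 48*o + 252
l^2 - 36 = (l - 6)*(l + 6)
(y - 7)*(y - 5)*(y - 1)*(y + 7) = y^4 - 6*y^3 - 44*y^2 + 294*y - 245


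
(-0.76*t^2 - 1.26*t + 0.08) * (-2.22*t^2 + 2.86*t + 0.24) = 1.6872*t^4 + 0.6236*t^3 - 3.9636*t^2 - 0.0736*t + 0.0192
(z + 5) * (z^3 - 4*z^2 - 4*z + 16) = z^4 + z^3 - 24*z^2 - 4*z + 80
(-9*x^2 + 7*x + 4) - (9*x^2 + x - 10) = -18*x^2 + 6*x + 14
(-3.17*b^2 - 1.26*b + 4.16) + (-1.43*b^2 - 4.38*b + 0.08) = -4.6*b^2 - 5.64*b + 4.24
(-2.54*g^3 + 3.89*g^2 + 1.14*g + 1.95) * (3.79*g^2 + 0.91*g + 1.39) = -9.6266*g^5 + 12.4317*g^4 + 4.3299*g^3 + 13.835*g^2 + 3.3591*g + 2.7105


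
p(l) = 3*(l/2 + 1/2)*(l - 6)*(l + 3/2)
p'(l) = 3*(l/2 + 1/2)*(l - 6) + 3*(l/2 + 1/2)*(l + 3/2) + 3*(l - 6)*(l + 3/2)/2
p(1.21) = -43.03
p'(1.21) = -26.37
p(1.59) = -52.94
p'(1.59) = -25.57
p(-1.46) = 0.21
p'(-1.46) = 4.67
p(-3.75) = -90.49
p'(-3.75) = 82.41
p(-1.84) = -3.36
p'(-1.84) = 14.31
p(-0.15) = -10.59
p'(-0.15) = -18.57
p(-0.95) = -0.29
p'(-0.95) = -6.21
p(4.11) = -81.27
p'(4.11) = 12.61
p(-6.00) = -405.00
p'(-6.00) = 204.75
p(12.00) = 1579.50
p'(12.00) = 501.75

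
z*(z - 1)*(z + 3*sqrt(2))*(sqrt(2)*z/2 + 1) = sqrt(2)*z^4/2 - sqrt(2)*z^3/2 + 4*z^3 - 4*z^2 + 3*sqrt(2)*z^2 - 3*sqrt(2)*z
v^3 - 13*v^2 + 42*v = v*(v - 7)*(v - 6)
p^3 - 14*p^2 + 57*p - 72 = (p - 8)*(p - 3)^2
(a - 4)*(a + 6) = a^2 + 2*a - 24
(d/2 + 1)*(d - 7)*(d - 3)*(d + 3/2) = d^4/2 - 13*d^3/4 - 11*d^2/2 + 87*d/4 + 63/2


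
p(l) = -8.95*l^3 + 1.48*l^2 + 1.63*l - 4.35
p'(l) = -26.85*l^2 + 2.96*l + 1.63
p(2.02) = -68.79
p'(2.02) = -101.95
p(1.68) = -39.87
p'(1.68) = -69.18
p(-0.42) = -4.11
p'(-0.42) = -4.35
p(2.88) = -201.18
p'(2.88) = -212.55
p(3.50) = -364.25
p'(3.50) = -316.92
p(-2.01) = 71.03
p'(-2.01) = -112.80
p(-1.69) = 40.32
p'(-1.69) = -80.06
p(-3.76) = 486.20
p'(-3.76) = -389.09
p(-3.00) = 245.73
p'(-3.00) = -248.90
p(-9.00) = 6625.41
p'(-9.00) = -2199.86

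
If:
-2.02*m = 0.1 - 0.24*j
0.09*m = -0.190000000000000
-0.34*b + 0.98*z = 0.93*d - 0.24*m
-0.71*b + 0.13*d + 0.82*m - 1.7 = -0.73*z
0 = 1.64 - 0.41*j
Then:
No Solution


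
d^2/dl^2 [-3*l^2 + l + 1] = -6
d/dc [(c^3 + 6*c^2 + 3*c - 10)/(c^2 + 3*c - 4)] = (c^2 + 8*c + 18)/(c^2 + 8*c + 16)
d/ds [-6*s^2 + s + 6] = 1 - 12*s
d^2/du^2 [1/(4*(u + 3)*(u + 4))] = ((u + 3)^2 + (u + 3)*(u + 4) + (u + 4)^2)/(2*(u + 3)^3*(u + 4)^3)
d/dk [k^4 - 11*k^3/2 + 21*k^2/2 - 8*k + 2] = 4*k^3 - 33*k^2/2 + 21*k - 8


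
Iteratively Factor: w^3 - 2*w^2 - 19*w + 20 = (w - 1)*(w^2 - w - 20) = (w - 5)*(w - 1)*(w + 4)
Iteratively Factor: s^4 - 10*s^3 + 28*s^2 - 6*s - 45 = (s + 1)*(s^3 - 11*s^2 + 39*s - 45) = (s - 3)*(s + 1)*(s^2 - 8*s + 15) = (s - 3)^2*(s + 1)*(s - 5)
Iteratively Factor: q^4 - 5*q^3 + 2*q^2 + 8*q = (q - 2)*(q^3 - 3*q^2 - 4*q) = (q - 4)*(q - 2)*(q^2 + q) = q*(q - 4)*(q - 2)*(q + 1)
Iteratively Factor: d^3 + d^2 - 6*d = (d + 3)*(d^2 - 2*d) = d*(d + 3)*(d - 2)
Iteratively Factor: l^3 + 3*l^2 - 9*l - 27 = (l + 3)*(l^2 - 9) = (l - 3)*(l + 3)*(l + 3)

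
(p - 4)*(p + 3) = p^2 - p - 12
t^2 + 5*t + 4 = (t + 1)*(t + 4)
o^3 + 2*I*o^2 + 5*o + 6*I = (o - 2*I)*(o + I)*(o + 3*I)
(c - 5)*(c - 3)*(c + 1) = c^3 - 7*c^2 + 7*c + 15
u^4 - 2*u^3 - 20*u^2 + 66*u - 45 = (u - 3)^2*(u - 1)*(u + 5)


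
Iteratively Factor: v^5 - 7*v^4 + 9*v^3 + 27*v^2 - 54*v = (v + 2)*(v^4 - 9*v^3 + 27*v^2 - 27*v) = (v - 3)*(v + 2)*(v^3 - 6*v^2 + 9*v) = (v - 3)^2*(v + 2)*(v^2 - 3*v) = (v - 3)^3*(v + 2)*(v)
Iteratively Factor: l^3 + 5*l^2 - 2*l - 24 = (l - 2)*(l^2 + 7*l + 12) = (l - 2)*(l + 3)*(l + 4)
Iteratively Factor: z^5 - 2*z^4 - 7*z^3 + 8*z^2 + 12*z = (z + 2)*(z^4 - 4*z^3 + z^2 + 6*z) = (z - 2)*(z + 2)*(z^3 - 2*z^2 - 3*z) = (z - 3)*(z - 2)*(z + 2)*(z^2 + z) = (z - 3)*(z - 2)*(z + 1)*(z + 2)*(z)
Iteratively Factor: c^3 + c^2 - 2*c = (c + 2)*(c^2 - c) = c*(c + 2)*(c - 1)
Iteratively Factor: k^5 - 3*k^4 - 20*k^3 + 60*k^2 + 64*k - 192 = (k + 2)*(k^4 - 5*k^3 - 10*k^2 + 80*k - 96) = (k - 4)*(k + 2)*(k^3 - k^2 - 14*k + 24) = (k - 4)*(k - 3)*(k + 2)*(k^2 + 2*k - 8) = (k - 4)*(k - 3)*(k + 2)*(k + 4)*(k - 2)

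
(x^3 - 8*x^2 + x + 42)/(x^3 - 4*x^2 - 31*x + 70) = (x^2 - x - 6)/(x^2 + 3*x - 10)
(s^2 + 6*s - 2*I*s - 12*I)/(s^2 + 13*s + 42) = (s - 2*I)/(s + 7)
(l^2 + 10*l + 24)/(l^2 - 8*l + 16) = (l^2 + 10*l + 24)/(l^2 - 8*l + 16)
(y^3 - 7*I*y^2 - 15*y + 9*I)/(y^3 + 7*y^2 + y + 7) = (y^2 - 6*I*y - 9)/(y^2 + y*(7 + I) + 7*I)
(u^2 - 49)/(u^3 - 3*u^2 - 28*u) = (u + 7)/(u*(u + 4))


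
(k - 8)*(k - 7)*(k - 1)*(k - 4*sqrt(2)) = k^4 - 16*k^3 - 4*sqrt(2)*k^3 + 71*k^2 + 64*sqrt(2)*k^2 - 284*sqrt(2)*k - 56*k + 224*sqrt(2)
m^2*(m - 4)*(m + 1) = m^4 - 3*m^3 - 4*m^2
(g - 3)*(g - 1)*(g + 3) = g^3 - g^2 - 9*g + 9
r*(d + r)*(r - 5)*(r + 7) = d*r^3 + 2*d*r^2 - 35*d*r + r^4 + 2*r^3 - 35*r^2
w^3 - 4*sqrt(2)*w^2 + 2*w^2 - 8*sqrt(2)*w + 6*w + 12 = (w + 2)*(w - 3*sqrt(2))*(w - sqrt(2))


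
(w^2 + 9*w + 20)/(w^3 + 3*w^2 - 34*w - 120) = 1/(w - 6)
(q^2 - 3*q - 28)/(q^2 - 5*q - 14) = (q + 4)/(q + 2)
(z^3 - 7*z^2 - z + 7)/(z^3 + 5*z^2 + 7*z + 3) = (z^2 - 8*z + 7)/(z^2 + 4*z + 3)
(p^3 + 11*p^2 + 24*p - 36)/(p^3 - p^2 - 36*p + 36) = (p + 6)/(p - 6)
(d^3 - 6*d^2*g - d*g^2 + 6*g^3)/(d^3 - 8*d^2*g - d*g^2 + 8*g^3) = (d - 6*g)/(d - 8*g)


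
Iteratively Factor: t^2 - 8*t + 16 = (t - 4)*(t - 4)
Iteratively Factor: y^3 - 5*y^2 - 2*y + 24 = (y - 4)*(y^2 - y - 6) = (y - 4)*(y - 3)*(y + 2)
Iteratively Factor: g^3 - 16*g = (g)*(g^2 - 16) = g*(g - 4)*(g + 4)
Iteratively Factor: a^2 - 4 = (a - 2)*(a + 2)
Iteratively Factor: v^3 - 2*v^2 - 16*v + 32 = (v + 4)*(v^2 - 6*v + 8) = (v - 4)*(v + 4)*(v - 2)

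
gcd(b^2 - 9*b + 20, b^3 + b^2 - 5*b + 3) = 1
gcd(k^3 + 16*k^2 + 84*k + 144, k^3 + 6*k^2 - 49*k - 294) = k + 6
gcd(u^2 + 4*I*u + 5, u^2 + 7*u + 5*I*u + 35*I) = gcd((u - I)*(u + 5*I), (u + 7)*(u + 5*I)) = u + 5*I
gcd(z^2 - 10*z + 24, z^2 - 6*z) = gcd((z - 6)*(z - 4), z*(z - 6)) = z - 6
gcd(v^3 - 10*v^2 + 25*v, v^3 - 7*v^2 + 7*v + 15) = v - 5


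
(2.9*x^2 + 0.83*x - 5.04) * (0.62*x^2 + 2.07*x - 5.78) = 1.798*x^4 + 6.5176*x^3 - 18.1687*x^2 - 15.2302*x + 29.1312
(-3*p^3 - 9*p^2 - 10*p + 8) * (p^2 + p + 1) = -3*p^5 - 12*p^4 - 22*p^3 - 11*p^2 - 2*p + 8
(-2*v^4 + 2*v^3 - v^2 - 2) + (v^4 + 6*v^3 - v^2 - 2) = -v^4 + 8*v^3 - 2*v^2 - 4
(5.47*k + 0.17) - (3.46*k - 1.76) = 2.01*k + 1.93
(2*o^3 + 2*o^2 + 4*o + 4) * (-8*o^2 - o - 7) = -16*o^5 - 18*o^4 - 48*o^3 - 50*o^2 - 32*o - 28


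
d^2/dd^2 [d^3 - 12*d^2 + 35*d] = 6*d - 24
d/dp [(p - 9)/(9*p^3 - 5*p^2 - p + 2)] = (9*p^3 - 5*p^2 - p + (p - 9)*(-27*p^2 + 10*p + 1) + 2)/(9*p^3 - 5*p^2 - p + 2)^2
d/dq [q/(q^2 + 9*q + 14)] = (14 - q^2)/(q^4 + 18*q^3 + 109*q^2 + 252*q + 196)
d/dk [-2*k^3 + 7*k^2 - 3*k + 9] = -6*k^2 + 14*k - 3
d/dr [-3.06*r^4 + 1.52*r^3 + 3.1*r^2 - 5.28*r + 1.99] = -12.24*r^3 + 4.56*r^2 + 6.2*r - 5.28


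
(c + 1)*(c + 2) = c^2 + 3*c + 2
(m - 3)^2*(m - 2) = m^3 - 8*m^2 + 21*m - 18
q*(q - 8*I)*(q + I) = q^3 - 7*I*q^2 + 8*q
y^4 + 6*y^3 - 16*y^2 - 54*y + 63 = (y - 3)*(y - 1)*(y + 3)*(y + 7)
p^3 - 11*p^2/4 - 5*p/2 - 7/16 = (p - 7/2)*(p + 1/4)*(p + 1/2)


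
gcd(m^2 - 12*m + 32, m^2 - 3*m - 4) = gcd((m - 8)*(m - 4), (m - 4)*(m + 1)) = m - 4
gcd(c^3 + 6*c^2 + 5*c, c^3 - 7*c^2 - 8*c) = c^2 + c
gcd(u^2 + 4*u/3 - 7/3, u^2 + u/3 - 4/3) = u - 1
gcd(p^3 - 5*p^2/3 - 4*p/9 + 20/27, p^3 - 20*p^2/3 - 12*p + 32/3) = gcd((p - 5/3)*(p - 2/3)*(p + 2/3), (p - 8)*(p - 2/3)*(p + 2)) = p - 2/3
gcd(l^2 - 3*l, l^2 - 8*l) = l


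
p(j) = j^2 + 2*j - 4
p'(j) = 2*j + 2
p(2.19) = 5.18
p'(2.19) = 6.38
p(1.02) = -0.92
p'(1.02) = 4.04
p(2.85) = 9.82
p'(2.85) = 7.70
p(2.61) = 8.03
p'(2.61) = 7.22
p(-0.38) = -4.62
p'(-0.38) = 1.24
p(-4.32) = 6.02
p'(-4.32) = -6.64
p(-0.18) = -4.33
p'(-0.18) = 1.64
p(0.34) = -3.20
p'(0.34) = 2.68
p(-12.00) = 116.00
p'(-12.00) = -22.00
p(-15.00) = 191.00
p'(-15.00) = -28.00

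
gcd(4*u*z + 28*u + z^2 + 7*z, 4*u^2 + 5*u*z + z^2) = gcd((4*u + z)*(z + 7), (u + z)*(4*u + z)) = 4*u + z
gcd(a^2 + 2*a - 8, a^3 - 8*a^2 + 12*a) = a - 2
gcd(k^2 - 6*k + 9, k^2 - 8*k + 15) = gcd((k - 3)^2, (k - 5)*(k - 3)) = k - 3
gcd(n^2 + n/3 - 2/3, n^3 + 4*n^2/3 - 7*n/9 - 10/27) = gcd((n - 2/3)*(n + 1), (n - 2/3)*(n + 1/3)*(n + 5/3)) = n - 2/3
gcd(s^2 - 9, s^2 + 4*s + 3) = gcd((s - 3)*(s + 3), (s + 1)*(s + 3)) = s + 3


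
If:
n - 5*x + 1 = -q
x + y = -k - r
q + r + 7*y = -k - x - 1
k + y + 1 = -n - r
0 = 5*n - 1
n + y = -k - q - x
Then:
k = -157/30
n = 1/5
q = 24/5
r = 5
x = 6/5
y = -29/30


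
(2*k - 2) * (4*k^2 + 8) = 8*k^3 - 8*k^2 + 16*k - 16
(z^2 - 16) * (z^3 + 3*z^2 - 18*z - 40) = z^5 + 3*z^4 - 34*z^3 - 88*z^2 + 288*z + 640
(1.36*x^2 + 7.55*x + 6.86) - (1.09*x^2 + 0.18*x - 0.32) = 0.27*x^2 + 7.37*x + 7.18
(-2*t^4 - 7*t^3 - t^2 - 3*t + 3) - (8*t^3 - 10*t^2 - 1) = -2*t^4 - 15*t^3 + 9*t^2 - 3*t + 4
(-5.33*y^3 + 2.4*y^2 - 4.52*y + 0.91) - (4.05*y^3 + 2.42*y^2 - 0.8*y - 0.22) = -9.38*y^3 - 0.02*y^2 - 3.72*y + 1.13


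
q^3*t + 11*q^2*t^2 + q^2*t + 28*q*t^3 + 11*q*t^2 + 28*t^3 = (q + 4*t)*(q + 7*t)*(q*t + t)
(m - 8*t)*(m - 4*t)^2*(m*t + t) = m^4*t - 16*m^3*t^2 + m^3*t + 80*m^2*t^3 - 16*m^2*t^2 - 128*m*t^4 + 80*m*t^3 - 128*t^4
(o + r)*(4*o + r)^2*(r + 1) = 16*o^3*r + 16*o^3 + 24*o^2*r^2 + 24*o^2*r + 9*o*r^3 + 9*o*r^2 + r^4 + r^3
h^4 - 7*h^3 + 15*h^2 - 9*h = h*(h - 3)^2*(h - 1)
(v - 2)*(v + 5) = v^2 + 3*v - 10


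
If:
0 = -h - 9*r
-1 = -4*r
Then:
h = -9/4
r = 1/4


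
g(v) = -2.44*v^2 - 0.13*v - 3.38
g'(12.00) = -58.69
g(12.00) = -356.30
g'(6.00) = -29.41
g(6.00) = -92.00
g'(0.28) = -1.50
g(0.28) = -3.61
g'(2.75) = -13.55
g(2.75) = -22.19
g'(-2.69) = 13.00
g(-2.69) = -20.69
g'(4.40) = -21.60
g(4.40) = -51.19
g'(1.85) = -9.16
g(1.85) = -11.97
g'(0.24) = -1.30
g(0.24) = -3.55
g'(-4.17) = 20.22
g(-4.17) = -45.27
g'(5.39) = -26.43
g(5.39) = -74.97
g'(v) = -4.88*v - 0.13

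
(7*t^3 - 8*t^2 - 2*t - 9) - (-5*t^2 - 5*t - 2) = 7*t^3 - 3*t^2 + 3*t - 7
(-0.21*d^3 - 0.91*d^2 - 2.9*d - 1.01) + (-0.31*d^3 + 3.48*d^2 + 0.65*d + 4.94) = -0.52*d^3 + 2.57*d^2 - 2.25*d + 3.93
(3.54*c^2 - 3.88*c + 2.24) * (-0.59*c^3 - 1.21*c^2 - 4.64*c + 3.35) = -2.0886*c^5 - 1.9942*c^4 - 13.0524*c^3 + 27.1518*c^2 - 23.3916*c + 7.504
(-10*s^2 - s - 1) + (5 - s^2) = -11*s^2 - s + 4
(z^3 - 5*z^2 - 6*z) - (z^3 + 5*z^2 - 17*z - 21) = -10*z^2 + 11*z + 21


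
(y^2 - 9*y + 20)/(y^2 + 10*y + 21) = (y^2 - 9*y + 20)/(y^2 + 10*y + 21)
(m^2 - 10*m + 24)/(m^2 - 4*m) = (m - 6)/m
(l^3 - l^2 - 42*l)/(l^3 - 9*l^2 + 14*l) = (l + 6)/(l - 2)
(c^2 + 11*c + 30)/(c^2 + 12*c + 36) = (c + 5)/(c + 6)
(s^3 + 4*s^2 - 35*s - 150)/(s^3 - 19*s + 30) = (s^2 - s - 30)/(s^2 - 5*s + 6)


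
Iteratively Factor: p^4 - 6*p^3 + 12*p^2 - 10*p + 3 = (p - 3)*(p^3 - 3*p^2 + 3*p - 1) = (p - 3)*(p - 1)*(p^2 - 2*p + 1) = (p - 3)*(p - 1)^2*(p - 1)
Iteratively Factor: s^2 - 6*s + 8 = (s - 2)*(s - 4)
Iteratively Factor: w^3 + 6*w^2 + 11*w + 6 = (w + 2)*(w^2 + 4*w + 3) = (w + 1)*(w + 2)*(w + 3)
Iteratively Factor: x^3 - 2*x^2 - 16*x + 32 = (x - 2)*(x^2 - 16) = (x - 4)*(x - 2)*(x + 4)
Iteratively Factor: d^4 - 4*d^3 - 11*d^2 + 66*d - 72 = (d - 3)*(d^3 - d^2 - 14*d + 24) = (d - 3)*(d + 4)*(d^2 - 5*d + 6) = (d - 3)^2*(d + 4)*(d - 2)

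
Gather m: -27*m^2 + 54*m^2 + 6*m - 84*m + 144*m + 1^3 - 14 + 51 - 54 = 27*m^2 + 66*m - 16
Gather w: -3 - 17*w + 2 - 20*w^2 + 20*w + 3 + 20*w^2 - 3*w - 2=0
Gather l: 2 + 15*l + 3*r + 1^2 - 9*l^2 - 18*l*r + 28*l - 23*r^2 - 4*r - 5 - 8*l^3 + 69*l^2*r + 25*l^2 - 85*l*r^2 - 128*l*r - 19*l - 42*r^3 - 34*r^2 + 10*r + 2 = -8*l^3 + l^2*(69*r + 16) + l*(-85*r^2 - 146*r + 24) - 42*r^3 - 57*r^2 + 9*r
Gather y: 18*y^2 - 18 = 18*y^2 - 18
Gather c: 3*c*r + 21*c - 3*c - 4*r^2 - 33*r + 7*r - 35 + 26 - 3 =c*(3*r + 18) - 4*r^2 - 26*r - 12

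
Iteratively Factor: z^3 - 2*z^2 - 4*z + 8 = (z - 2)*(z^2 - 4) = (z - 2)^2*(z + 2)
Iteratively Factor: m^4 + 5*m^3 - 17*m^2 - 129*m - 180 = (m + 4)*(m^3 + m^2 - 21*m - 45) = (m + 3)*(m + 4)*(m^2 - 2*m - 15) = (m + 3)^2*(m + 4)*(m - 5)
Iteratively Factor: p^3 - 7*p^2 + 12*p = (p)*(p^2 - 7*p + 12) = p*(p - 3)*(p - 4)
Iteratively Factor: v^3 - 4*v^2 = (v)*(v^2 - 4*v) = v*(v - 4)*(v)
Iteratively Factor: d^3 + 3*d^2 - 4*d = (d - 1)*(d^2 + 4*d) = d*(d - 1)*(d + 4)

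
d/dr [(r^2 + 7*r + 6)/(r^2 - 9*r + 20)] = 2*(-8*r^2 + 14*r + 97)/(r^4 - 18*r^3 + 121*r^2 - 360*r + 400)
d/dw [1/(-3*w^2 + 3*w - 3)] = (2*w - 1)/(3*(w^2 - w + 1)^2)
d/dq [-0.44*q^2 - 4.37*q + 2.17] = -0.88*q - 4.37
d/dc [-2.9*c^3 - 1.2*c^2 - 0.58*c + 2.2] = -8.7*c^2 - 2.4*c - 0.58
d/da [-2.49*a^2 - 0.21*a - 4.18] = -4.98*a - 0.21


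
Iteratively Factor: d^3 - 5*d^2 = (d)*(d^2 - 5*d) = d*(d - 5)*(d)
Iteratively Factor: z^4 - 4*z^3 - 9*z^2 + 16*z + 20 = (z - 5)*(z^3 + z^2 - 4*z - 4) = (z - 5)*(z + 2)*(z^2 - z - 2) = (z - 5)*(z - 2)*(z + 2)*(z + 1)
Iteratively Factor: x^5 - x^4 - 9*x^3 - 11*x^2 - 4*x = (x - 4)*(x^4 + 3*x^3 + 3*x^2 + x) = x*(x - 4)*(x^3 + 3*x^2 + 3*x + 1) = x*(x - 4)*(x + 1)*(x^2 + 2*x + 1) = x*(x - 4)*(x + 1)^2*(x + 1)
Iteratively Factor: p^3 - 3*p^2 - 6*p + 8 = (p - 1)*(p^2 - 2*p - 8) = (p - 1)*(p + 2)*(p - 4)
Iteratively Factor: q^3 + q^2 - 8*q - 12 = (q + 2)*(q^2 - q - 6) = (q - 3)*(q + 2)*(q + 2)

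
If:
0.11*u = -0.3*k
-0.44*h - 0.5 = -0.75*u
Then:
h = 1.70454545454545*u - 1.13636363636364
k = -0.366666666666667*u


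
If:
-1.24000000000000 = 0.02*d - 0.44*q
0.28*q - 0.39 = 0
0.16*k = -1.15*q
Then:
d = -31.36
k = -10.01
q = 1.39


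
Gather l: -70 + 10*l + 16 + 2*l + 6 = 12*l - 48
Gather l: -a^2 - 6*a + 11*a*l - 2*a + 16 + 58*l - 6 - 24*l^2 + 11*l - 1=-a^2 - 8*a - 24*l^2 + l*(11*a + 69) + 9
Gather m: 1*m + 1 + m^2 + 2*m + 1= m^2 + 3*m + 2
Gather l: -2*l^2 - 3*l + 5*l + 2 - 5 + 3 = -2*l^2 + 2*l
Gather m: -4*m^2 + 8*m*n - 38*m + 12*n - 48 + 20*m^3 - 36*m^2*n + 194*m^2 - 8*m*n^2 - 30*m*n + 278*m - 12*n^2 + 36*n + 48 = 20*m^3 + m^2*(190 - 36*n) + m*(-8*n^2 - 22*n + 240) - 12*n^2 + 48*n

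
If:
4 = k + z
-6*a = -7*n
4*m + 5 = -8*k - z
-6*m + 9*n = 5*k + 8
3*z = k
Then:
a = -77/27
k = 3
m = -15/2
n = -22/9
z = 1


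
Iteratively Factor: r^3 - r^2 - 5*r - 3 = (r + 1)*(r^2 - 2*r - 3) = (r + 1)^2*(r - 3)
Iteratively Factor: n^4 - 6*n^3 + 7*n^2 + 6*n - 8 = (n + 1)*(n^3 - 7*n^2 + 14*n - 8) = (n - 1)*(n + 1)*(n^2 - 6*n + 8) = (n - 4)*(n - 1)*(n + 1)*(n - 2)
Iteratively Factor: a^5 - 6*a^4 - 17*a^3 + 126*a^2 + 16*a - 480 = (a - 3)*(a^4 - 3*a^3 - 26*a^2 + 48*a + 160) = (a - 3)*(a + 2)*(a^3 - 5*a^2 - 16*a + 80) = (a - 4)*(a - 3)*(a + 2)*(a^2 - a - 20) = (a - 4)*(a - 3)*(a + 2)*(a + 4)*(a - 5)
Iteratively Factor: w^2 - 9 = (w - 3)*(w + 3)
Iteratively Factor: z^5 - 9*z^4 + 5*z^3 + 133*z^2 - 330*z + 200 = (z - 2)*(z^4 - 7*z^3 - 9*z^2 + 115*z - 100) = (z - 5)*(z - 2)*(z^3 - 2*z^2 - 19*z + 20) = (z - 5)*(z - 2)*(z + 4)*(z^2 - 6*z + 5) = (z - 5)^2*(z - 2)*(z + 4)*(z - 1)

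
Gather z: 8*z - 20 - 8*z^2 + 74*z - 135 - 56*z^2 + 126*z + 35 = -64*z^2 + 208*z - 120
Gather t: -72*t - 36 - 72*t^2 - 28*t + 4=-72*t^2 - 100*t - 32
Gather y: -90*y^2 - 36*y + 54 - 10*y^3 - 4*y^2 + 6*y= -10*y^3 - 94*y^2 - 30*y + 54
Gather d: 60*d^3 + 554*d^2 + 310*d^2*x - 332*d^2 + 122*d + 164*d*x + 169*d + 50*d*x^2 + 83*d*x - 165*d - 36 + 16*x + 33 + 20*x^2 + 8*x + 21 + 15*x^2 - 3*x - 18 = 60*d^3 + d^2*(310*x + 222) + d*(50*x^2 + 247*x + 126) + 35*x^2 + 21*x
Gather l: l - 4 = l - 4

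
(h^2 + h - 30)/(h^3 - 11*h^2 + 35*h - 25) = (h + 6)/(h^2 - 6*h + 5)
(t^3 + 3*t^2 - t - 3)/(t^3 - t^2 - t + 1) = (t + 3)/(t - 1)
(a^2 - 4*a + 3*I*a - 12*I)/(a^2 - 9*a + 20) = (a + 3*I)/(a - 5)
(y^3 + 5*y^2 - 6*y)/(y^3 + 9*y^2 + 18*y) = (y - 1)/(y + 3)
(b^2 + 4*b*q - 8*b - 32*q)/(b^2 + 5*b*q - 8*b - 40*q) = (b + 4*q)/(b + 5*q)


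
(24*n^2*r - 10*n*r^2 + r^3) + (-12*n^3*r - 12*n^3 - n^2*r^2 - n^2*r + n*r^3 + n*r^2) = -12*n^3*r - 12*n^3 - n^2*r^2 + 23*n^2*r + n*r^3 - 9*n*r^2 + r^3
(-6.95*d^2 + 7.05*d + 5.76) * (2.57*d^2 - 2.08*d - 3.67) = -17.8615*d^4 + 32.5745*d^3 + 25.6457*d^2 - 37.8543*d - 21.1392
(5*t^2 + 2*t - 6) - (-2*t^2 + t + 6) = 7*t^2 + t - 12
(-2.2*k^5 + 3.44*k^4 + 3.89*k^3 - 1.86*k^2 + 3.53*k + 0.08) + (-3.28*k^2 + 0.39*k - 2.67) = -2.2*k^5 + 3.44*k^4 + 3.89*k^3 - 5.14*k^2 + 3.92*k - 2.59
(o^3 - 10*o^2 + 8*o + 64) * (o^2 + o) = o^5 - 9*o^4 - 2*o^3 + 72*o^2 + 64*o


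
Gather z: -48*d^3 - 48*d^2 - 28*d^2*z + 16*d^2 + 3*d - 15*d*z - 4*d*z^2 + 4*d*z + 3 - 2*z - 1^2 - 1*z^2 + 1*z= -48*d^3 - 32*d^2 + 3*d + z^2*(-4*d - 1) + z*(-28*d^2 - 11*d - 1) + 2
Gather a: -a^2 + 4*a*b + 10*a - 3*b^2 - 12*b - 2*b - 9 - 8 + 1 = -a^2 + a*(4*b + 10) - 3*b^2 - 14*b - 16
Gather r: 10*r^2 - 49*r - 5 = 10*r^2 - 49*r - 5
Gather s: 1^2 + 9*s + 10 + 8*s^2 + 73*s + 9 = 8*s^2 + 82*s + 20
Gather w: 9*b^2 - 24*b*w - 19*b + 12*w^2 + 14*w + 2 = 9*b^2 - 19*b + 12*w^2 + w*(14 - 24*b) + 2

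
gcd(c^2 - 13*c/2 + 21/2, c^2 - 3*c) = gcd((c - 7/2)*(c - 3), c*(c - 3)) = c - 3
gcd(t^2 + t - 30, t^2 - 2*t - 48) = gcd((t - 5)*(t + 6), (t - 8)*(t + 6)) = t + 6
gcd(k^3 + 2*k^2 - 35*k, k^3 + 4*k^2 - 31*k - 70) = k^2 + 2*k - 35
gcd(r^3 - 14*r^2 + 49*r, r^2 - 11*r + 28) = r - 7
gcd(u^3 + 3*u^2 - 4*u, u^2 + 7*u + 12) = u + 4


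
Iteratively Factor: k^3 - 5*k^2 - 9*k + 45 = (k + 3)*(k^2 - 8*k + 15) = (k - 5)*(k + 3)*(k - 3)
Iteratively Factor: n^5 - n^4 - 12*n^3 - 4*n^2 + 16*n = (n - 1)*(n^4 - 12*n^2 - 16*n) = (n - 1)*(n + 2)*(n^3 - 2*n^2 - 8*n) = n*(n - 1)*(n + 2)*(n^2 - 2*n - 8) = n*(n - 4)*(n - 1)*(n + 2)*(n + 2)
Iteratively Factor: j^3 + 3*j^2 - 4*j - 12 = (j + 2)*(j^2 + j - 6) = (j + 2)*(j + 3)*(j - 2)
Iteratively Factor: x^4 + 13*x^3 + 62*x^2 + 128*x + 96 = (x + 4)*(x^3 + 9*x^2 + 26*x + 24) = (x + 2)*(x + 4)*(x^2 + 7*x + 12) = (x + 2)*(x + 4)^2*(x + 3)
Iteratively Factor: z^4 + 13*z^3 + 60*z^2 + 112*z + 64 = (z + 1)*(z^3 + 12*z^2 + 48*z + 64) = (z + 1)*(z + 4)*(z^2 + 8*z + 16) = (z + 1)*(z + 4)^2*(z + 4)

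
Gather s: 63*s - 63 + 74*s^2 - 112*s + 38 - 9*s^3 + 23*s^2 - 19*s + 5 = -9*s^3 + 97*s^2 - 68*s - 20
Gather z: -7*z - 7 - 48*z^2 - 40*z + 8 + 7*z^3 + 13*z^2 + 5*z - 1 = 7*z^3 - 35*z^2 - 42*z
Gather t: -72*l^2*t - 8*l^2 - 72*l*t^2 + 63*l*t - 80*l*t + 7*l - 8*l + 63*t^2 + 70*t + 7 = -8*l^2 - l + t^2*(63 - 72*l) + t*(-72*l^2 - 17*l + 70) + 7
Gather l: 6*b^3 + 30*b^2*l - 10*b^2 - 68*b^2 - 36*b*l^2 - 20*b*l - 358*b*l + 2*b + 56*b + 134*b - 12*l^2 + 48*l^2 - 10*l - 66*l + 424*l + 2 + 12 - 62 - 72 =6*b^3 - 78*b^2 + 192*b + l^2*(36 - 36*b) + l*(30*b^2 - 378*b + 348) - 120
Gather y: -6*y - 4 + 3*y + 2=-3*y - 2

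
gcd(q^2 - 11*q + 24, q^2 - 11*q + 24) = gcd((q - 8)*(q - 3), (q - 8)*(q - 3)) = q^2 - 11*q + 24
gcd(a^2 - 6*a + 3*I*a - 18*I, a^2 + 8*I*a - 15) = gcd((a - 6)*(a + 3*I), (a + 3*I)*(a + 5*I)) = a + 3*I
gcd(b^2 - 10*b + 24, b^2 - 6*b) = b - 6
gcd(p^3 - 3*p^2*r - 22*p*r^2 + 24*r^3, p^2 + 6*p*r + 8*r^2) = p + 4*r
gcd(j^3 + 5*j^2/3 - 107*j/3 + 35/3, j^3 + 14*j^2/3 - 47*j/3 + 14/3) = j^2 + 20*j/3 - 7/3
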